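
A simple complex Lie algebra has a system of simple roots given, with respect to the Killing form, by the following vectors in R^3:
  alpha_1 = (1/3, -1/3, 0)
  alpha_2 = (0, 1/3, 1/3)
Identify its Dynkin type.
A_2 (sl(3))

Compute the Cartan integers a_ij = 2(alpha_i, alpha_j)/(alpha_j, alpha_j); the resulting 2x2 Cartan matrix is
[[2, -1], [-1, 2]].
All simple roots have the same length, so the diagram is simply laced. The associated Dynkin diagram is a chain of 2 nodes with single edges (A_2), so the type is A_2 (the algebra sl(3)).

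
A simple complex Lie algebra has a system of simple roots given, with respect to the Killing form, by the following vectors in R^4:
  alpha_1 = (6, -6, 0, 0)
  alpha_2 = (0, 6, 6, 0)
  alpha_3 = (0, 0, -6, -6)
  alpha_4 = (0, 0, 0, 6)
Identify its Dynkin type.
B4

Compute the Cartan integers a_ij = 2(alpha_i, alpha_j)/(alpha_j, alpha_j); the resulting 4x4 Cartan matrix is
[[2, -1, 0, 0], [-1, 2, -1, 0], [0, -1, 2, -2], [0, 0, -1, 2]].
The roots have two lengths (squared-length ratio 2:1); the short ones are alpha_{4}. The associated Dynkin diagram is a chain of 4 nodes with a double edge at one end; the terminal node there is the unique short simple root (B_4), so the type is B_4 (the algebra so(9)).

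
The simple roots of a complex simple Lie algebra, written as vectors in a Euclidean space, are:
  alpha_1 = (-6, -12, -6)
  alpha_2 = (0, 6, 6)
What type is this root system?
G_2

Compute the Cartan integers a_ij = 2(alpha_i, alpha_j)/(alpha_j, alpha_j); the resulting 2x2 Cartan matrix is
[[2, -3], [-1, 2]].
The roots have two lengths (squared-length ratio 3:1); the short ones are alpha_{2}. The associated Dynkin diagram is two nodes joined by a triple edge (G_2), so the type is G_2.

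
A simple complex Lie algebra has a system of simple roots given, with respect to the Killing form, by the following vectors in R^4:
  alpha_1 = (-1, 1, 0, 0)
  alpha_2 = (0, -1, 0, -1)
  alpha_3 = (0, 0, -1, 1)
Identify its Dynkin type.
A_3

Compute the Cartan integers a_ij = 2(alpha_i, alpha_j)/(alpha_j, alpha_j); the resulting 3x3 Cartan matrix is
[[2, -1, 0], [-1, 2, -1], [0, -1, 2]].
All simple roots have the same length, so the diagram is simply laced. The associated Dynkin diagram is a chain of 3 nodes with single edges (A_3), so the type is A_3 (the algebra sl(4)).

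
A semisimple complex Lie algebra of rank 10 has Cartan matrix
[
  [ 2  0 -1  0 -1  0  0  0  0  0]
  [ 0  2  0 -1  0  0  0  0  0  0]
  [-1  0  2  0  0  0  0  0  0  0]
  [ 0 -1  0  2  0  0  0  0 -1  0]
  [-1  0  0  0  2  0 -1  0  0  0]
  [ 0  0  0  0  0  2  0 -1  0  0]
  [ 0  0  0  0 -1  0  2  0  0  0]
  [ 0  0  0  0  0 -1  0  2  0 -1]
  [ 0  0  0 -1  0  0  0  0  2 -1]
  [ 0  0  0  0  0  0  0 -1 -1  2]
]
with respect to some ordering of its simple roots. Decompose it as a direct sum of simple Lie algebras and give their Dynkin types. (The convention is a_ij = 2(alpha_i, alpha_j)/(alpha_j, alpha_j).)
The diagram associated to this matrix has two connected components: the simple roots {alpha_1, alpha_3, alpha_5, alpha_7} form a chain of 4 nodes with single edges (A_4), and {alpha_2, alpha_4, alpha_6, alpha_8, alpha_9, alpha_10} form a chain of 6 nodes with single edges (A_6). A semisimple Lie algebra decomposes uniquely as the direct sum of simple ideals, one per connected component of its Dynkin diagram, so g ≅ A_4 ⊕ A_6 (dimension 24 + 48 = 72).

A4 + A6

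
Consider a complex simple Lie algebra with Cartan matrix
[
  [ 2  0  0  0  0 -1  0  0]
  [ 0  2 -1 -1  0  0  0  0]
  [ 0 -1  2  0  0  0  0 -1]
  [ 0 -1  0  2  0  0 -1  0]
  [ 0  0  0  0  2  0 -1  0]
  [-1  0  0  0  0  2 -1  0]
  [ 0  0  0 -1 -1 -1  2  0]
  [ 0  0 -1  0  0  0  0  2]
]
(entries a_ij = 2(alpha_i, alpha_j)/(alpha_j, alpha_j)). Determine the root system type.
E_8

The matrix has rank 8 with 2's on the diagonal. Reading the off-diagonal entries as Dynkin edges (a single edge where a_ij = a_ji = -1; a double or triple edge where a_ij * a_ji = 2 or 3), the diagram is a chain of 7 nodes with one extra node attached to the third node from one end (E_8). One simple-root ordering that puts it in standard form is (alpha_1, alpha_5, alpha_6, alpha_7, alpha_4, alpha_2, alpha_3, alpha_8). So the algebra is type E_8.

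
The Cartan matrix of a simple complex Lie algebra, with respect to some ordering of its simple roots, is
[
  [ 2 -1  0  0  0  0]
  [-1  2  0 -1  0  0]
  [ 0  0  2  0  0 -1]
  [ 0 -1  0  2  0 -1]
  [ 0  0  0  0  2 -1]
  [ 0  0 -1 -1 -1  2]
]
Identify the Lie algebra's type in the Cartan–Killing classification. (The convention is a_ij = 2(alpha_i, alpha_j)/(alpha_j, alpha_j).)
D_6

The matrix has rank 6 with 2's on the diagonal. Reading the off-diagonal entries as Dynkin edges (a single edge where a_ij = a_ji = -1; a double or triple edge where a_ij * a_ji = 2 or 3), the diagram is a chain of 4 nodes with a fork of two nodes at one end (D_6). One simple-root ordering that puts it in standard form is (alpha_1, alpha_2, alpha_4, alpha_6, alpha_3, alpha_5). So the algebra is type D_6, i.e. so(12).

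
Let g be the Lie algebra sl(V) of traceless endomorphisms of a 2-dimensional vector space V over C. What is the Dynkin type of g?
A_1 (sl(2))

This is sl(2), which has dimension 2^2 - 1 = 3 and rank 2 - 1 = 1 (a Cartan subalgebra is the diagonal traceless matrices). In the classification of classical Lie algebras, the special linear algebra sl(n+1) has type A_n; here n = 1, so the Dynkin diagram is a chain of 1 nodes with single edges (A_1). Hence the type is A_1.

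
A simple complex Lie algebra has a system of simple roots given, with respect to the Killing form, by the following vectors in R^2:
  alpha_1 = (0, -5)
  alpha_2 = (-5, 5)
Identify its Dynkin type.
B2

Compute the Cartan integers a_ij = 2(alpha_i, alpha_j)/(alpha_j, alpha_j); the resulting 2x2 Cartan matrix is
[[2, -1], [-2, 2]].
The roots have two lengths (squared-length ratio 2:1); the short ones are alpha_{1}. The associated Dynkin diagram is a chain of 2 nodes with a double edge at one end; the terminal node there is the unique short simple root (B_2), so the type is B_2 (the algebra so(5)).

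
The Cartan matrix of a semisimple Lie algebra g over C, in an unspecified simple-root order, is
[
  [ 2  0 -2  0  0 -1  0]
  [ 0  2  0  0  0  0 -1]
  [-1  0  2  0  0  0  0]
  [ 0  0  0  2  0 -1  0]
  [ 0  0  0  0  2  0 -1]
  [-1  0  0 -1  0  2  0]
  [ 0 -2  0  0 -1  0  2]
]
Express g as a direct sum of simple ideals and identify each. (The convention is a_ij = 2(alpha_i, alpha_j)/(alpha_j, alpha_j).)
B_3 (so(7)) ⊕ B_4 (so(9))

The diagram associated to this matrix has two connected components: the simple roots {alpha_2, alpha_5, alpha_7} form a chain of 3 nodes with a double edge at one end; the terminal node there is the unique short simple root (B_3), and {alpha_1, alpha_3, alpha_4, alpha_6} form a chain of 4 nodes with a double edge at one end; the terminal node there is the unique short simple root (B_4). A semisimple Lie algebra decomposes uniquely as the direct sum of simple ideals, one per connected component of its Dynkin diagram, so g ≅ B_3 ⊕ B_4 (dimension 21 + 36 = 57).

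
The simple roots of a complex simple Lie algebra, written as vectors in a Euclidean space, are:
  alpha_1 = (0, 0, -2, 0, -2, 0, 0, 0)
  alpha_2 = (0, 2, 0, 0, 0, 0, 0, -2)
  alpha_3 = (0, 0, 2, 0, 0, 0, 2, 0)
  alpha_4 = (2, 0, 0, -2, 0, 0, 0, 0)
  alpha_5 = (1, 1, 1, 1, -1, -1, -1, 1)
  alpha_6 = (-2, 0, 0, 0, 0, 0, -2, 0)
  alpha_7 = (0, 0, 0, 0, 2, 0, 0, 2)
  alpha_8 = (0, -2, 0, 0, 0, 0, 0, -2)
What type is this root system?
E8

Compute the Cartan integers a_ij = 2(alpha_i, alpha_j)/(alpha_j, alpha_j); the resulting 8x8 Cartan matrix is
[[2, 0, -1, 0, 0, 0, -1, 0], [0, 2, 0, 0, 0, 0, -1, 0], [-1, 0, 2, 0, 0, -1, 0, 0], [0, 0, 0, 2, 0, -1, 0, 0], [0, 0, 0, 0, 2, 0, 0, -1], [0, 0, -1, -1, 0, 2, 0, 0], [-1, -1, 0, 0, 0, 0, 2, -1], [0, 0, 0, 0, -1, 0, -1, 2]].
All simple roots have the same length, so the diagram is simply laced. The associated Dynkin diagram is a chain of 7 nodes with one extra node attached to the third node from one end (E_8), so the type is E_8.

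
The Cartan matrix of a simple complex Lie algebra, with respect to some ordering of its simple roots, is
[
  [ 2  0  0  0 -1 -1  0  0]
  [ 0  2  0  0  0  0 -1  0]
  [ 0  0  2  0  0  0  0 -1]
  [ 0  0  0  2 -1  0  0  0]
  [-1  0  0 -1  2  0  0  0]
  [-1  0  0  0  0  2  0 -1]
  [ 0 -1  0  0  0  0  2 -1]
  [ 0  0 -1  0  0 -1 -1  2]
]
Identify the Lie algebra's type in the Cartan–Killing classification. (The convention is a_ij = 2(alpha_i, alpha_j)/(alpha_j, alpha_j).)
type E_8

The matrix has rank 8 with 2's on the diagonal. Reading the off-diagonal entries as Dynkin edges (a single edge where a_ij = a_ji = -1; a double or triple edge where a_ij * a_ji = 2 or 3), the diagram is a chain of 7 nodes with one extra node attached to the third node from one end (E_8). One simple-root ordering that puts it in standard form is (alpha_2, alpha_3, alpha_7, alpha_8, alpha_6, alpha_1, alpha_5, alpha_4). So the algebra is type E_8.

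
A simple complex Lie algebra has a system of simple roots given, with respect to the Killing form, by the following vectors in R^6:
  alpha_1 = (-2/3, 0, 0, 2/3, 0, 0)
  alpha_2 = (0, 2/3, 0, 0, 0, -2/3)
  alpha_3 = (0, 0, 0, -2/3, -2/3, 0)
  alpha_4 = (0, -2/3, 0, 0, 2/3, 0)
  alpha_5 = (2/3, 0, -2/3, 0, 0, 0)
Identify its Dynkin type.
type A_5

Compute the Cartan integers a_ij = 2(alpha_i, alpha_j)/(alpha_j, alpha_j); the resulting 5x5 Cartan matrix is
[[2, 0, -1, 0, -1], [0, 2, 0, -1, 0], [-1, 0, 2, -1, 0], [0, -1, -1, 2, 0], [-1, 0, 0, 0, 2]].
All simple roots have the same length, so the diagram is simply laced. The associated Dynkin diagram is a chain of 5 nodes with single edges (A_5), so the type is A_5 (the algebra sl(6)).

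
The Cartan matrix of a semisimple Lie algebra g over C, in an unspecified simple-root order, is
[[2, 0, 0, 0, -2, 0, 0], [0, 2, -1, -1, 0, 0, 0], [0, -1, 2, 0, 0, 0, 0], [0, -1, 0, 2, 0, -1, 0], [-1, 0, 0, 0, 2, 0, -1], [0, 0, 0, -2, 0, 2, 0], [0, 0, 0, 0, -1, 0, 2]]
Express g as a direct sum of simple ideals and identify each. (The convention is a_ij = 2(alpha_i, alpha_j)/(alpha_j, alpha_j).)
The diagram associated to this matrix has two connected components: the simple roots {alpha_1, alpha_5, alpha_7} form a chain of 3 nodes with a double edge at one end; the terminal node there is the unique long simple root (C_3), and {alpha_2, alpha_3, alpha_4, alpha_6} form a chain of 4 nodes with a double edge at one end; the terminal node there is the unique long simple root (C_4). A semisimple Lie algebra decomposes uniquely as the direct sum of simple ideals, one per connected component of its Dynkin diagram, so g ≅ C_3 ⊕ C_4 (dimension 21 + 36 = 57).

C3 ⊕ C4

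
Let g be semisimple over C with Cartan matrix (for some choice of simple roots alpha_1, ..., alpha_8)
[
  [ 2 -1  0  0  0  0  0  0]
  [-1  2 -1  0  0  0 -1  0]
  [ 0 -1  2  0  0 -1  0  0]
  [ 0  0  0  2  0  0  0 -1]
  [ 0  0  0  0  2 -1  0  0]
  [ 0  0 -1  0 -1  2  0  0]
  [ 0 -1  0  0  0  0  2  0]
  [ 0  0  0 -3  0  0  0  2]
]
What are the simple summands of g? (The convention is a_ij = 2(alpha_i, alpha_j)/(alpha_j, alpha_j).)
D6 + G2

The diagram associated to this matrix has two connected components: the simple roots {alpha_1, alpha_2, alpha_3, alpha_5, alpha_6, alpha_7} form a chain of 4 nodes with a fork of two nodes at one end (D_6), and {alpha_4, alpha_8} form two nodes joined by a triple edge (G_2). A semisimple Lie algebra decomposes uniquely as the direct sum of simple ideals, one per connected component of its Dynkin diagram, so g ≅ D_6 ⊕ G_2 (dimension 66 + 14 = 80).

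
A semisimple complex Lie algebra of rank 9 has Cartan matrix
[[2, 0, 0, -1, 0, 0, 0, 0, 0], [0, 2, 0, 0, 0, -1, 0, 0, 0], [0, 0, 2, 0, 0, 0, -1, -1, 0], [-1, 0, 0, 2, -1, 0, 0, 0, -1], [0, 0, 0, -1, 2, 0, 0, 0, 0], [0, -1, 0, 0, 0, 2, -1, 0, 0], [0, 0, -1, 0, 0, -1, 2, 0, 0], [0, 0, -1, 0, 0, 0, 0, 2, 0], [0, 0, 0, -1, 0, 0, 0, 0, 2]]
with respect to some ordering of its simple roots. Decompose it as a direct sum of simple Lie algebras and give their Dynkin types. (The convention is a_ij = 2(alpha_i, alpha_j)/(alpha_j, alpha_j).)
The diagram associated to this matrix has two connected components: the simple roots {alpha_2, alpha_3, alpha_6, alpha_7, alpha_8} form a chain of 5 nodes with single edges (A_5), and {alpha_1, alpha_4, alpha_5, alpha_9} form a chain of 2 nodes with a fork of two nodes at one end (D_4). A semisimple Lie algebra decomposes uniquely as the direct sum of simple ideals, one per connected component of its Dynkin diagram, so g ≅ A_5 ⊕ D_4 (dimension 35 + 28 = 63).

A_5 + D_4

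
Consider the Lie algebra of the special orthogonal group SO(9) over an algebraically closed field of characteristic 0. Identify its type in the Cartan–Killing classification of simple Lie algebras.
This is so(9) with 9 odd, which has dimension 9(9-1)/2 = 36 and rank (9-1)/2 = 4. In the classification of classical Lie algebras, the orthogonal algebra so(2n+1) in an odd number of variables has type B_n; here n = 4, so the Dynkin diagram is a chain of 4 nodes with a double edge at one end; the terminal node there is the unique short simple root (B_4). Hence the type is B_4.

B_4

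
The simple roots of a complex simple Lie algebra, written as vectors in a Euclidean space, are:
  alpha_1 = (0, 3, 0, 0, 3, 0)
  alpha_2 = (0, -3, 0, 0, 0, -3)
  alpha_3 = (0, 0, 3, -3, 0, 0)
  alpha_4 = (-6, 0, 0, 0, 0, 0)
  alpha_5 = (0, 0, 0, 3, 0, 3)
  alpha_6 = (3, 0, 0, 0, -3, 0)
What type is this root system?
Compute the Cartan integers a_ij = 2(alpha_i, alpha_j)/(alpha_j, alpha_j); the resulting 6x6 Cartan matrix is
[[2, -1, 0, 0, 0, -1], [-1, 2, 0, 0, -1, 0], [0, 0, 2, 0, -1, 0], [0, 0, 0, 2, 0, -2], [0, -1, -1, 0, 2, 0], [-1, 0, 0, -1, 0, 2]].
The roots have two lengths (squared-length ratio 2:1); the short ones are alpha_{1,2,3,5,6}. The associated Dynkin diagram is a chain of 6 nodes with a double edge at one end; the terminal node there is the unique long simple root (C_6), so the type is C_6 (the algebra sp(12)).

C_6 (sp(12))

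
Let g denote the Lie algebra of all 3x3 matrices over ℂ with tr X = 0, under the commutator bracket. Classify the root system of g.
This is sl(3), which has dimension 3^2 - 1 = 8 and rank 3 - 1 = 2 (a Cartan subalgebra is the diagonal traceless matrices). In the classification of classical Lie algebras, the special linear algebra sl(n+1) has type A_n; here n = 2, so the Dynkin diagram is a chain of 2 nodes with single edges (A_2). Hence the type is A_2.

A2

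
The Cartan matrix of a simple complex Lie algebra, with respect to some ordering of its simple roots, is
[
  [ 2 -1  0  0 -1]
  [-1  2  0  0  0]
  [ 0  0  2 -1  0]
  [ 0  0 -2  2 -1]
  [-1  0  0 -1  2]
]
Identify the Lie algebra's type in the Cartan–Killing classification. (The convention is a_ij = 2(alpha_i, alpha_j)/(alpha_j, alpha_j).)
The matrix has rank 5 with 2's on the diagonal. Reading the off-diagonal entries as Dynkin edges (a single edge where a_ij = a_ji = -1; a double or triple edge where a_ij * a_ji = 2 or 3), the diagram is a chain of 5 nodes with a double edge at one end; the terminal node there is the unique short simple root (B_5). One simple-root ordering that puts it in standard form is (alpha_2, alpha_1, alpha_5, alpha_4, alpha_3). So the algebra is type B_5, i.e. so(11).

B_5 (so(11))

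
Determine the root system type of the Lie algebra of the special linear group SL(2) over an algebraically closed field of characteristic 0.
A_1

This is sl(2), which has dimension 2^2 - 1 = 3 and rank 2 - 1 = 1 (a Cartan subalgebra is the diagonal traceless matrices). In the classification of classical Lie algebras, the special linear algebra sl(n+1) has type A_n; here n = 1, so the Dynkin diagram is a chain of 1 nodes with single edges (A_1). Hence the type is A_1.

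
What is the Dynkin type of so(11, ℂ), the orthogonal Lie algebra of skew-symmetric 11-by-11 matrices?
This is so(11) with 11 odd, which has dimension 11(11-1)/2 = 55 and rank (11-1)/2 = 5. In the classification of classical Lie algebras, the orthogonal algebra so(2n+1) in an odd number of variables has type B_n; here n = 5, so the Dynkin diagram is a chain of 5 nodes with a double edge at one end; the terminal node there is the unique short simple root (B_5). Hence the type is B_5.

type B_5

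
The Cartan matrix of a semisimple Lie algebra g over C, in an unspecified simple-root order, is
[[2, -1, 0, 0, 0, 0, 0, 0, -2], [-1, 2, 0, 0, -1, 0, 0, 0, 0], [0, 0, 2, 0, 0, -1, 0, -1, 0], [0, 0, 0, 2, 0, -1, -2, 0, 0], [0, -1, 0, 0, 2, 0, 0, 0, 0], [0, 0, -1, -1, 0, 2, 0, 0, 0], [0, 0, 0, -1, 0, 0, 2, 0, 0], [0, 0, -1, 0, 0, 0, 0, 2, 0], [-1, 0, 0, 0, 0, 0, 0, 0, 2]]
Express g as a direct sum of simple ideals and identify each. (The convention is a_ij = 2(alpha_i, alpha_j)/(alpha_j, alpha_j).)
The diagram associated to this matrix has two connected components: the simple roots {alpha_1, alpha_2, alpha_5, alpha_9} form a chain of 4 nodes with a double edge at one end; the terminal node there is the unique short simple root (B_4), and {alpha_3, alpha_4, alpha_6, alpha_7, alpha_8} form a chain of 5 nodes with a double edge at one end; the terminal node there is the unique short simple root (B_5). A semisimple Lie algebra decomposes uniquely as the direct sum of simple ideals, one per connected component of its Dynkin diagram, so g ≅ B_4 ⊕ B_5 (dimension 36 + 55 = 91).

B_4 (so(9)) + B_5 (so(11))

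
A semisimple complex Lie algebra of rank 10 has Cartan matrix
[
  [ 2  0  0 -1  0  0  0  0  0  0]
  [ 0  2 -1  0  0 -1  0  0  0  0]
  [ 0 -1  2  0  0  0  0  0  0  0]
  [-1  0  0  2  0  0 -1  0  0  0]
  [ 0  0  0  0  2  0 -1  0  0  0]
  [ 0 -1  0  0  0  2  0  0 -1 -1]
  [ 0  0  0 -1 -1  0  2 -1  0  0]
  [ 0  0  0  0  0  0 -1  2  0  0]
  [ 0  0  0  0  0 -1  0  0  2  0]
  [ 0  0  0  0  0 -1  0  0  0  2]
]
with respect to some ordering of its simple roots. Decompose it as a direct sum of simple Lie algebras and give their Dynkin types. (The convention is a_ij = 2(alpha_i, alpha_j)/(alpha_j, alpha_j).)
The diagram associated to this matrix has two connected components: the simple roots {alpha_2, alpha_3, alpha_6, alpha_9, alpha_10} form a chain of 3 nodes with a fork of two nodes at one end (D_5), and {alpha_1, alpha_4, alpha_5, alpha_7, alpha_8} form a chain of 3 nodes with a fork of two nodes at one end (D_5). A semisimple Lie algebra decomposes uniquely as the direct sum of simple ideals, one per connected component of its Dynkin diagram, so g ≅ D_5 ⊕ D_5 (dimension 45 + 45 = 90).

D_5 (so(10)) + D_5 (so(10))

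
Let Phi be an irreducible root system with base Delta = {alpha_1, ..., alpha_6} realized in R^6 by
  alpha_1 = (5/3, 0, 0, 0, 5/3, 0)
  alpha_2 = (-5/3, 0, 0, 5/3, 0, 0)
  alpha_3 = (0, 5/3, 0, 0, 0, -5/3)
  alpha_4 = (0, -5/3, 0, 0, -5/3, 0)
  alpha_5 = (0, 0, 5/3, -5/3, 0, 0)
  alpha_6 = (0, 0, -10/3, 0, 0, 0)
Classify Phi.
C_6

Compute the Cartan integers a_ij = 2(alpha_i, alpha_j)/(alpha_j, alpha_j); the resulting 6x6 Cartan matrix is
[[2, -1, 0, -1, 0, 0], [-1, 2, 0, 0, -1, 0], [0, 0, 2, -1, 0, 0], [-1, 0, -1, 2, 0, 0], [0, -1, 0, 0, 2, -1], [0, 0, 0, 0, -2, 2]].
The roots have two lengths (squared-length ratio 2:1); the short ones are alpha_{1,2,3,4,5}. The associated Dynkin diagram is a chain of 6 nodes with a double edge at one end; the terminal node there is the unique long simple root (C_6), so the type is C_6 (the algebra sp(12)).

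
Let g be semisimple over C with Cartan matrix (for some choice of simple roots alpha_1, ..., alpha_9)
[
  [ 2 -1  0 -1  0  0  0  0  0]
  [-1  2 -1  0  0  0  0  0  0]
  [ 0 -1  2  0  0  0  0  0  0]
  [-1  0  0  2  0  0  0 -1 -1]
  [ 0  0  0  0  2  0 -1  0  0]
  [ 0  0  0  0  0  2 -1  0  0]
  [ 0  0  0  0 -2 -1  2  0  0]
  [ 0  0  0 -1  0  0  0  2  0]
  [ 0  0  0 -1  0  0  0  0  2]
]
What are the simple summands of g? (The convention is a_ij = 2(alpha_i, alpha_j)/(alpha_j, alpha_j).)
type B_3 ⊕ type D_6

The diagram associated to this matrix has two connected components: the simple roots {alpha_5, alpha_6, alpha_7} form a chain of 3 nodes with a double edge at one end; the terminal node there is the unique short simple root (B_3), and {alpha_1, alpha_2, alpha_3, alpha_4, alpha_8, alpha_9} form a chain of 4 nodes with a fork of two nodes at one end (D_6). A semisimple Lie algebra decomposes uniquely as the direct sum of simple ideals, one per connected component of its Dynkin diagram, so g ≅ B_3 ⊕ D_6 (dimension 21 + 66 = 87).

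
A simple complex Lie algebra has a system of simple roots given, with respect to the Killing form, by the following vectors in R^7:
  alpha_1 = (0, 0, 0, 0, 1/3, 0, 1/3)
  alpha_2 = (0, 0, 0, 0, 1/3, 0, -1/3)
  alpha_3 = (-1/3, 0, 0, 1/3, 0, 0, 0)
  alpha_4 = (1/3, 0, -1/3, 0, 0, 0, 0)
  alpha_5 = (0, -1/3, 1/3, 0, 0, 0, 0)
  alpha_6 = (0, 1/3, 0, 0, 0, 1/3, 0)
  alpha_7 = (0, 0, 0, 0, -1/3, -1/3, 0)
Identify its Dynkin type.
D_7

Compute the Cartan integers a_ij = 2(alpha_i, alpha_j)/(alpha_j, alpha_j); the resulting 7x7 Cartan matrix is
[[2, 0, 0, 0, 0, 0, -1], [0, 2, 0, 0, 0, 0, -1], [0, 0, 2, -1, 0, 0, 0], [0, 0, -1, 2, -1, 0, 0], [0, 0, 0, -1, 2, -1, 0], [0, 0, 0, 0, -1, 2, -1], [-1, -1, 0, 0, 0, -1, 2]].
All simple roots have the same length, so the diagram is simply laced. The associated Dynkin diagram is a chain of 5 nodes with a fork of two nodes at one end (D_7), so the type is D_7 (the algebra so(14)).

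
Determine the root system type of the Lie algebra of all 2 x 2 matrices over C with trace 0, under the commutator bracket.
This is sl(2), which has dimension 2^2 - 1 = 3 and rank 2 - 1 = 1 (a Cartan subalgebra is the diagonal traceless matrices). In the classification of classical Lie algebras, the special linear algebra sl(n+1) has type A_n; here n = 1, so the Dynkin diagram is a chain of 1 nodes with single edges (A_1). Hence the type is A_1.

type A_1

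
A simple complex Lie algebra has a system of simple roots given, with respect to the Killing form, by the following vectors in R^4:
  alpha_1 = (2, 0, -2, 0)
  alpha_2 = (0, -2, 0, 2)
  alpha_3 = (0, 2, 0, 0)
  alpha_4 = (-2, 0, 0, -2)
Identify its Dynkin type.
type B_4

Compute the Cartan integers a_ij = 2(alpha_i, alpha_j)/(alpha_j, alpha_j); the resulting 4x4 Cartan matrix is
[[2, 0, 0, -1], [0, 2, -2, -1], [0, -1, 2, 0], [-1, -1, 0, 2]].
The roots have two lengths (squared-length ratio 2:1); the short ones are alpha_{3}. The associated Dynkin diagram is a chain of 4 nodes with a double edge at one end; the terminal node there is the unique short simple root (B_4), so the type is B_4 (the algebra so(9)).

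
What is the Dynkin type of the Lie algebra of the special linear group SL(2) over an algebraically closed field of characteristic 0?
A1

This is sl(2), which has dimension 2^2 - 1 = 3 and rank 2 - 1 = 1 (a Cartan subalgebra is the diagonal traceless matrices). In the classification of classical Lie algebras, the special linear algebra sl(n+1) has type A_n; here n = 1, so the Dynkin diagram is a chain of 1 nodes with single edges (A_1). Hence the type is A_1.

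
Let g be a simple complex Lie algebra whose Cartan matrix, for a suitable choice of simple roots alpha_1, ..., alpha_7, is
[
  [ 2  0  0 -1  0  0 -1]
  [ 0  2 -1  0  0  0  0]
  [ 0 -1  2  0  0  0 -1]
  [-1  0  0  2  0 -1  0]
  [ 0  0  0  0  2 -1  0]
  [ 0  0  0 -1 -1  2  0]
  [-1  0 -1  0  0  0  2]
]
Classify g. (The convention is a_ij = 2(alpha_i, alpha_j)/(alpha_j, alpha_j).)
A_7 (sl(8))

The matrix has rank 7 with 2's on the diagonal. Reading the off-diagonal entries as Dynkin edges (a single edge where a_ij = a_ji = -1; a double or triple edge where a_ij * a_ji = 2 or 3), the diagram is a chain of 7 nodes with single edges (A_7). One simple-root ordering that puts it in standard form is (alpha_2, alpha_3, alpha_7, alpha_1, alpha_4, alpha_6, alpha_5). So the algebra is type A_7, i.e. sl(8).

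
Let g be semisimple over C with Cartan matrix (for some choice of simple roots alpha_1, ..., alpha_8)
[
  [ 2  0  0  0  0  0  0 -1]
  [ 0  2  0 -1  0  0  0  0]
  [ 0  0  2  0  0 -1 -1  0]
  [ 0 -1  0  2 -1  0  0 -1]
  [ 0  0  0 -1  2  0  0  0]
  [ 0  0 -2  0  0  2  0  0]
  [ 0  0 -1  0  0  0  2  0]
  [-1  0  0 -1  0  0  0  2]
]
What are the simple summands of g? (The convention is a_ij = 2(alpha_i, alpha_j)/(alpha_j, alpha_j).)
C_3 ⊕ D_5

The diagram associated to this matrix has two connected components: the simple roots {alpha_3, alpha_6, alpha_7} form a chain of 3 nodes with a double edge at one end; the terminal node there is the unique long simple root (C_3), and {alpha_1, alpha_2, alpha_4, alpha_5, alpha_8} form a chain of 3 nodes with a fork of two nodes at one end (D_5). A semisimple Lie algebra decomposes uniquely as the direct sum of simple ideals, one per connected component of its Dynkin diagram, so g ≅ C_3 ⊕ D_5 (dimension 21 + 45 = 66).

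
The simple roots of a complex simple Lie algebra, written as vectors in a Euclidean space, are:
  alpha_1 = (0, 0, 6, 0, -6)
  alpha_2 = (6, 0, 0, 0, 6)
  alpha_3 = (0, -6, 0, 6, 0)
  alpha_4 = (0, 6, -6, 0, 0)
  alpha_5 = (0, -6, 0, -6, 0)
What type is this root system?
Compute the Cartan integers a_ij = 2(alpha_i, alpha_j)/(alpha_j, alpha_j); the resulting 5x5 Cartan matrix is
[[2, -1, 0, -1, 0], [-1, 2, 0, 0, 0], [0, 0, 2, -1, 0], [-1, 0, -1, 2, -1], [0, 0, 0, -1, 2]].
All simple roots have the same length, so the diagram is simply laced. The associated Dynkin diagram is a chain of 3 nodes with a fork of two nodes at one end (D_5), so the type is D_5 (the algebra so(10)).

D5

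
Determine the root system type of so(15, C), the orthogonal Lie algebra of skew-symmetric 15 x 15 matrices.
B_7 (so(15))

This is so(15) with 15 odd, which has dimension 15(15-1)/2 = 105 and rank (15-1)/2 = 7. In the classification of classical Lie algebras, the orthogonal algebra so(2n+1) in an odd number of variables has type B_n; here n = 7, so the Dynkin diagram is a chain of 7 nodes with a double edge at one end; the terminal node there is the unique short simple root (B_7). Hence the type is B_7.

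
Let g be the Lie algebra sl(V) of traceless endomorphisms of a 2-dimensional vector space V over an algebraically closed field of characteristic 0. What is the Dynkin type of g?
This is sl(2), which has dimension 2^2 - 1 = 3 and rank 2 - 1 = 1 (a Cartan subalgebra is the diagonal traceless matrices). In the classification of classical Lie algebras, the special linear algebra sl(n+1) has type A_n; here n = 1, so the Dynkin diagram is a chain of 1 nodes with single edges (A_1). Hence the type is A_1.

A_1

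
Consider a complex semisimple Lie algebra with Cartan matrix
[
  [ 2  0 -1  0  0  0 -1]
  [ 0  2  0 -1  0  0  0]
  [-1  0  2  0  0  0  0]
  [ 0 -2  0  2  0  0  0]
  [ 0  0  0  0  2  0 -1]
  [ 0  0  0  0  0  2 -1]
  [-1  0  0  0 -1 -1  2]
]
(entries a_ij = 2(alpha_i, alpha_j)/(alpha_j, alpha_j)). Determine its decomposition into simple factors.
The diagram associated to this matrix has two connected components: the simple roots {alpha_2, alpha_4} form a chain of 2 nodes with a double edge at one end; the terminal node there is the unique short simple root (B_2), and {alpha_1, alpha_3, alpha_5, alpha_6, alpha_7} form a chain of 3 nodes with a fork of two nodes at one end (D_5). A semisimple Lie algebra decomposes uniquely as the direct sum of simple ideals, one per connected component of its Dynkin diagram, so g ≅ B_2 ⊕ D_5 (dimension 10 + 45 = 55).

B2 ⊕ D5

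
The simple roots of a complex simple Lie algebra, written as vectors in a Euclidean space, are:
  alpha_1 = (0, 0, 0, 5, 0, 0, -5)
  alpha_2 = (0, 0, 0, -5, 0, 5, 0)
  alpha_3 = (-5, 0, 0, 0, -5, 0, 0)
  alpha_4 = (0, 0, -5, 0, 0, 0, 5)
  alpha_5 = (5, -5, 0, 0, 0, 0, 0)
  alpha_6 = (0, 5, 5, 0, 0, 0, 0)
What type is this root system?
Compute the Cartan integers a_ij = 2(alpha_i, alpha_j)/(alpha_j, alpha_j); the resulting 6x6 Cartan matrix is
[[2, -1, 0, -1, 0, 0], [-1, 2, 0, 0, 0, 0], [0, 0, 2, 0, -1, 0], [-1, 0, 0, 2, 0, -1], [0, 0, -1, 0, 2, -1], [0, 0, 0, -1, -1, 2]].
All simple roots have the same length, so the diagram is simply laced. The associated Dynkin diagram is a chain of 6 nodes with single edges (A_6), so the type is A_6 (the algebra sl(7)).

A6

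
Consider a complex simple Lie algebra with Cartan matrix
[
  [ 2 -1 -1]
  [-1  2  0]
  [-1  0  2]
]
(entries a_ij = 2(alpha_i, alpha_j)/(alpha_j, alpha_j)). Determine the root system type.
The matrix has rank 3 with 2's on the diagonal. Reading the off-diagonal entries as Dynkin edges (a single edge where a_ij = a_ji = -1; a double or triple edge where a_ij * a_ji = 2 or 3), the diagram is a chain of 3 nodes with single edges (A_3). One simple-root ordering that puts it in standard form is (alpha_3, alpha_1, alpha_2). So the algebra is type A_3, i.e. sl(4).

A_3 (sl(4))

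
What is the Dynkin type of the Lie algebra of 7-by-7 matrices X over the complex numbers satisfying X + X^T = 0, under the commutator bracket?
This is so(7) with 7 odd, which has dimension 7(7-1)/2 = 21 and rank (7-1)/2 = 3. In the classification of classical Lie algebras, the orthogonal algebra so(2n+1) in an odd number of variables has type B_n; here n = 3, so the Dynkin diagram is a chain of 3 nodes with a double edge at one end; the terminal node there is the unique short simple root (B_3). Hence the type is B_3.

B_3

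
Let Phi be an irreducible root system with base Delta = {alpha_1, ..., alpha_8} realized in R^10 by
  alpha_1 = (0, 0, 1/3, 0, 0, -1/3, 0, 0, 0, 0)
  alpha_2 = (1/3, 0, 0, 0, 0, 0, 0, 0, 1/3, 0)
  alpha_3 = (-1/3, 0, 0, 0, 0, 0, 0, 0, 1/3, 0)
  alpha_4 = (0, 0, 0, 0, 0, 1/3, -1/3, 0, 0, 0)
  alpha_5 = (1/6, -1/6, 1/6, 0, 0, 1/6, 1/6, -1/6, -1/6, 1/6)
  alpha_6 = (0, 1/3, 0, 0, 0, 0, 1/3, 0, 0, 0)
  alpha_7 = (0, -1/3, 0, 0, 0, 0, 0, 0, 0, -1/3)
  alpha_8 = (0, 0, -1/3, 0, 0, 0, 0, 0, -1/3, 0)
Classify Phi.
E8

Compute the Cartan integers a_ij = 2(alpha_i, alpha_j)/(alpha_j, alpha_j); the resulting 8x8 Cartan matrix is
[[2, 0, 0, -1, 0, 0, 0, -1], [0, 2, 0, 0, 0, 0, 0, -1], [0, 0, 2, 0, -1, 0, 0, -1], [-1, 0, 0, 2, 0, -1, 0, 0], [0, 0, -1, 0, 2, 0, 0, 0], [0, 0, 0, -1, 0, 2, -1, 0], [0, 0, 0, 0, 0, -1, 2, 0], [-1, -1, -1, 0, 0, 0, 0, 2]].
All simple roots have the same length, so the diagram is simply laced. The associated Dynkin diagram is a chain of 7 nodes with one extra node attached to the third node from one end (E_8), so the type is E_8.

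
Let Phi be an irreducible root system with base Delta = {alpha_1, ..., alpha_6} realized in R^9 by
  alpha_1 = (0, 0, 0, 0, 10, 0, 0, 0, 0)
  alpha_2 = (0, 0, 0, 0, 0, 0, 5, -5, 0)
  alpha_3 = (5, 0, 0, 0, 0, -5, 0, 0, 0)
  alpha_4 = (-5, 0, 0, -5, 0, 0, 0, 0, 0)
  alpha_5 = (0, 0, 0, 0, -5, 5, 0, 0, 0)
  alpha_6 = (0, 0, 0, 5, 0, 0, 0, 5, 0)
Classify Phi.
C_6 (sp(12))

Compute the Cartan integers a_ij = 2(alpha_i, alpha_j)/(alpha_j, alpha_j); the resulting 6x6 Cartan matrix is
[[2, 0, 0, 0, -2, 0], [0, 2, 0, 0, 0, -1], [0, 0, 2, -1, -1, 0], [0, 0, -1, 2, 0, -1], [-1, 0, -1, 0, 2, 0], [0, -1, 0, -1, 0, 2]].
The roots have two lengths (squared-length ratio 2:1); the short ones are alpha_{2,3,4,5,6}. The associated Dynkin diagram is a chain of 6 nodes with a double edge at one end; the terminal node there is the unique long simple root (C_6), so the type is C_6 (the algebra sp(12)).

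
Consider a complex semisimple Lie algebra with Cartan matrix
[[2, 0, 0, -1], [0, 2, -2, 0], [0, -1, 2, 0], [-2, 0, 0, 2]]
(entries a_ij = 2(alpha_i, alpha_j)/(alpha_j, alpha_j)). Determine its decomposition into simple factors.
The diagram associated to this matrix has two connected components: the simple roots {alpha_2, alpha_3} form a chain of 2 nodes with a double edge at one end; the terminal node there is the unique short simple root (B_2), and {alpha_1, alpha_4} form a chain of 2 nodes with a double edge at one end; the terminal node there is the unique short simple root (B_2). A semisimple Lie algebra decomposes uniquely as the direct sum of simple ideals, one per connected component of its Dynkin diagram, so g ≅ B_2 ⊕ B_2 (dimension 10 + 10 = 20).

type B_2 ⊕ type B_2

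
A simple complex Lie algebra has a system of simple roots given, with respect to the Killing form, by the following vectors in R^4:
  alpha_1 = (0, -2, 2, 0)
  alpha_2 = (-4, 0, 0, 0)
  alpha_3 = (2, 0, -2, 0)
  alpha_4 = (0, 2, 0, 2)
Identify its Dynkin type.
C4

Compute the Cartan integers a_ij = 2(alpha_i, alpha_j)/(alpha_j, alpha_j); the resulting 4x4 Cartan matrix is
[[2, 0, -1, -1], [0, 2, -2, 0], [-1, -1, 2, 0], [-1, 0, 0, 2]].
The roots have two lengths (squared-length ratio 2:1); the short ones are alpha_{1,3,4}. The associated Dynkin diagram is a chain of 4 nodes with a double edge at one end; the terminal node there is the unique long simple root (C_4), so the type is C_4 (the algebra sp(8)).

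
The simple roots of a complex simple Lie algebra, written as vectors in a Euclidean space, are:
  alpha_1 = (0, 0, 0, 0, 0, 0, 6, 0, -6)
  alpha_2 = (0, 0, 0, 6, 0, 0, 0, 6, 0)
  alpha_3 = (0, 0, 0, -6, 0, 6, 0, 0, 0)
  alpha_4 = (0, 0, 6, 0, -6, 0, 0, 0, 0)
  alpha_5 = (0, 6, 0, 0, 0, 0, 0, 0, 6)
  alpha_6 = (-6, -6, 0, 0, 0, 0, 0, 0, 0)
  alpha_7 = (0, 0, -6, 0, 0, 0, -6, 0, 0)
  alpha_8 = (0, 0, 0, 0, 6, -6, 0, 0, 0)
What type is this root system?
Compute the Cartan integers a_ij = 2(alpha_i, alpha_j)/(alpha_j, alpha_j); the resulting 8x8 Cartan matrix is
[[2, 0, 0, 0, -1, 0, -1, 0], [0, 2, -1, 0, 0, 0, 0, 0], [0, -1, 2, 0, 0, 0, 0, -1], [0, 0, 0, 2, 0, 0, -1, -1], [-1, 0, 0, 0, 2, -1, 0, 0], [0, 0, 0, 0, -1, 2, 0, 0], [-1, 0, 0, -1, 0, 0, 2, 0], [0, 0, -1, -1, 0, 0, 0, 2]].
All simple roots have the same length, so the diagram is simply laced. The associated Dynkin diagram is a chain of 8 nodes with single edges (A_8), so the type is A_8 (the algebra sl(9)).

A8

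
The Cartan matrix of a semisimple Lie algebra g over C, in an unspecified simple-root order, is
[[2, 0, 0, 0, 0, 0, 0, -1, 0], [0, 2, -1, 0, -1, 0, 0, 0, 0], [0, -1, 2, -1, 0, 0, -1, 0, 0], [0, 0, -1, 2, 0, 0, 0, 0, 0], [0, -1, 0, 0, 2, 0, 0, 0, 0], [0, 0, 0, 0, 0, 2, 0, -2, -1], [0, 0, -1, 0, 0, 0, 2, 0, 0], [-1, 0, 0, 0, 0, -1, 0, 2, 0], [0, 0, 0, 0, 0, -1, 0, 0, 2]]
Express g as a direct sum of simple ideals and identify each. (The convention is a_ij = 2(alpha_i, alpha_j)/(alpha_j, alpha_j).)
D5 + F4

The diagram associated to this matrix has two connected components: the simple roots {alpha_2, alpha_3, alpha_4, alpha_5, alpha_7} form a chain of 3 nodes with a fork of two nodes at one end (D_5), and {alpha_1, alpha_6, alpha_8, alpha_9} form a chain of 4 nodes with a double edge between the middle two (F_4). A semisimple Lie algebra decomposes uniquely as the direct sum of simple ideals, one per connected component of its Dynkin diagram, so g ≅ D_5 ⊕ F_4 (dimension 45 + 52 = 97).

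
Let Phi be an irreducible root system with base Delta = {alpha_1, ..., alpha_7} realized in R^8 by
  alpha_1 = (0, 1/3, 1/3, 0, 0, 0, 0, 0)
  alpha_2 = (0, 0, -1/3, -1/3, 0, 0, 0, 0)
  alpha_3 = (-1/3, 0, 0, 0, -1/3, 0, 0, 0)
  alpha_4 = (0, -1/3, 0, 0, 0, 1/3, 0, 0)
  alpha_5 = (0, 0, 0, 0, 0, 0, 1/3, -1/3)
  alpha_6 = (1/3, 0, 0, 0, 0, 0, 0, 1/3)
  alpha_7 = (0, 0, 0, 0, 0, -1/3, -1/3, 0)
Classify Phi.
type A_7

Compute the Cartan integers a_ij = 2(alpha_i, alpha_j)/(alpha_j, alpha_j); the resulting 7x7 Cartan matrix is
[[2, -1, 0, -1, 0, 0, 0], [-1, 2, 0, 0, 0, 0, 0], [0, 0, 2, 0, 0, -1, 0], [-1, 0, 0, 2, 0, 0, -1], [0, 0, 0, 0, 2, -1, -1], [0, 0, -1, 0, -1, 2, 0], [0, 0, 0, -1, -1, 0, 2]].
All simple roots have the same length, so the diagram is simply laced. The associated Dynkin diagram is a chain of 7 nodes with single edges (A_7), so the type is A_7 (the algebra sl(8)).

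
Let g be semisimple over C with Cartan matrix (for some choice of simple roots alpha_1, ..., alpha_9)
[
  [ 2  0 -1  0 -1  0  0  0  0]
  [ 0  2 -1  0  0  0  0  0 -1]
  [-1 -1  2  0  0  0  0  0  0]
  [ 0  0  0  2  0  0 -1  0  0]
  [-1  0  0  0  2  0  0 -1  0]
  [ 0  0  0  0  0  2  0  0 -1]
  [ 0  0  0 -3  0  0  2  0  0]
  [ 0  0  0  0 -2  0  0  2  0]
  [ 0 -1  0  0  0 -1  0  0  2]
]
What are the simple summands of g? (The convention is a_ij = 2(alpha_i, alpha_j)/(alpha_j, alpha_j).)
The diagram associated to this matrix has two connected components: the simple roots {alpha_1, alpha_2, alpha_3, alpha_5, alpha_6, alpha_8, alpha_9} form a chain of 7 nodes with a double edge at one end; the terminal node there is the unique long simple root (C_7), and {alpha_4, alpha_7} form two nodes joined by a triple edge (G_2). A semisimple Lie algebra decomposes uniquely as the direct sum of simple ideals, one per connected component of its Dynkin diagram, so g ≅ C_7 ⊕ G_2 (dimension 105 + 14 = 119).

C7 ⊕ G2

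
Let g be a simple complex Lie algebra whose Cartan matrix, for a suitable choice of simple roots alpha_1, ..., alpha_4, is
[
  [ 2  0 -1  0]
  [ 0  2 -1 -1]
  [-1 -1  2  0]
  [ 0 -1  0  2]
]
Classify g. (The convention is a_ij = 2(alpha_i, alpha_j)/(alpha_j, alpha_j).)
The matrix has rank 4 with 2's on the diagonal. Reading the off-diagonal entries as Dynkin edges (a single edge where a_ij = a_ji = -1; a double or triple edge where a_ij * a_ji = 2 or 3), the diagram is a chain of 4 nodes with single edges (A_4). One simple-root ordering that puts it in standard form is (alpha_1, alpha_3, alpha_2, alpha_4). So the algebra is type A_4, i.e. sl(5).

A_4 (sl(5))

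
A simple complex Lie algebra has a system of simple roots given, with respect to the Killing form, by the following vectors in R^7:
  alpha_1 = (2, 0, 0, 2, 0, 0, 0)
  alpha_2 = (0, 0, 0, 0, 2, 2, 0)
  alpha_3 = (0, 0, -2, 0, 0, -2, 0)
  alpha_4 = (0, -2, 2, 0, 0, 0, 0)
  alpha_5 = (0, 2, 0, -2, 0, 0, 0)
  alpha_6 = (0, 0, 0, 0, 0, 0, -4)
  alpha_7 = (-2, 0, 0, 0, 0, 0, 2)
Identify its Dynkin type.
C7

Compute the Cartan integers a_ij = 2(alpha_i, alpha_j)/(alpha_j, alpha_j); the resulting 7x7 Cartan matrix is
[[2, 0, 0, 0, -1, 0, -1], [0, 2, -1, 0, 0, 0, 0], [0, -1, 2, -1, 0, 0, 0], [0, 0, -1, 2, -1, 0, 0], [-1, 0, 0, -1, 2, 0, 0], [0, 0, 0, 0, 0, 2, -2], [-1, 0, 0, 0, 0, -1, 2]].
The roots have two lengths (squared-length ratio 2:1); the short ones are alpha_{1,2,3,4,5,7}. The associated Dynkin diagram is a chain of 7 nodes with a double edge at one end; the terminal node there is the unique long simple root (C_7), so the type is C_7 (the algebra sp(14)).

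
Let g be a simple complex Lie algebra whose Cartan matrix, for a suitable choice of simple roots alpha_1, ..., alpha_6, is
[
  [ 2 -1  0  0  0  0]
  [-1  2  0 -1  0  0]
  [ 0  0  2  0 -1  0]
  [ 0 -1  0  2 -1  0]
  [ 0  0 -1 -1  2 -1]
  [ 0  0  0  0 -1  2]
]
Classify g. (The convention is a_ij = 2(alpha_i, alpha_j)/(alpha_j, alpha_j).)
D_6 (so(12))

The matrix has rank 6 with 2's on the diagonal. Reading the off-diagonal entries as Dynkin edges (a single edge where a_ij = a_ji = -1; a double or triple edge where a_ij * a_ji = 2 or 3), the diagram is a chain of 4 nodes with a fork of two nodes at one end (D_6). One simple-root ordering that puts it in standard form is (alpha_1, alpha_2, alpha_4, alpha_5, alpha_3, alpha_6). So the algebra is type D_6, i.e. so(12).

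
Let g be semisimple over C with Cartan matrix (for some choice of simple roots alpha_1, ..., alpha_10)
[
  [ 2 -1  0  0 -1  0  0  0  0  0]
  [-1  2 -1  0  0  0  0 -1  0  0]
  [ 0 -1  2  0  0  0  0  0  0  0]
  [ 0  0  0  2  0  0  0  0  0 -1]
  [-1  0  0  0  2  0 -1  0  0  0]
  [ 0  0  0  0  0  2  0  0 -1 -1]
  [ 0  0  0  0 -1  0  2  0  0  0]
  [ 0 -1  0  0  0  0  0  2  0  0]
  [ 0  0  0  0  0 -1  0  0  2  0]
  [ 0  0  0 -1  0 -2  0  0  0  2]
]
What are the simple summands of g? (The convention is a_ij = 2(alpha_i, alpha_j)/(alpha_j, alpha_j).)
The diagram associated to this matrix has two connected components: the simple roots {alpha_1, alpha_2, alpha_3, alpha_5, alpha_7, alpha_8} form a chain of 4 nodes with a fork of two nodes at one end (D_6), and {alpha_4, alpha_6, alpha_9, alpha_10} form a chain of 4 nodes with a double edge between the middle two (F_4). A semisimple Lie algebra decomposes uniquely as the direct sum of simple ideals, one per connected component of its Dynkin diagram, so g ≅ D_6 ⊕ F_4 (dimension 66 + 52 = 118).

D6 ⊕ F4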